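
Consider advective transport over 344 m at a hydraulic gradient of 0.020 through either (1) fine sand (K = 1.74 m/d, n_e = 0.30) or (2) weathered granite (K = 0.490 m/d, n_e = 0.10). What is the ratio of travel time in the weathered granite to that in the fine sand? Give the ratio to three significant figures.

1.18

Unit 1 (fine sand): v = 1.74×0.020/0.30 = 0.1160 m/d, t = 344/0.1160 = 2966 d
Unit 2 (weathered granite): v = 0.490×0.020/0.10 = 0.09800 m/d, t = 344/0.09800 = 3510 d
t(weathered granite) / t(fine sand) = 3510/2966 = 1.18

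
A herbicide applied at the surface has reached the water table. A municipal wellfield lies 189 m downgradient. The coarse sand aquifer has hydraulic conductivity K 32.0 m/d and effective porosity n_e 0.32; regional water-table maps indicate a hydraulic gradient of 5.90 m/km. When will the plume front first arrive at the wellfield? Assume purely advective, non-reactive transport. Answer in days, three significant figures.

320 days

Darcy flux q = K·i = 32.0 × 0.0059 = 0.1888 m/d
v = Ki/n = 32.0·0.0059/0.32 = 0.5900 m/d
t = L / v = 189 / 0.5900 = 320.3 d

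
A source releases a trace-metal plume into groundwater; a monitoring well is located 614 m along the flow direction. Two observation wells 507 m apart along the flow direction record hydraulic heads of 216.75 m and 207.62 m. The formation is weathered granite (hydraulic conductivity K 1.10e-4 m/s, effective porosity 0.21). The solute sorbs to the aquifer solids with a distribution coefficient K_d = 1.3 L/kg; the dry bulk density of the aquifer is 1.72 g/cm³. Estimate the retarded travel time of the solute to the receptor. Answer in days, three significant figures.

8780 days

Hydraulic gradient i = (216.75 − 207.62) / 507 = 9.13 / 507 = 0.01801
K = 1.10e-4 m/s × 86400 s/d = 9.504 m/d
Specific discharge q = 9.504 × 0.01801 = 0.1711 m/d
Seepage velocity v = q / n = 0.1711 / 0.21 = 0.8150 m/d
Retardation R = 1 + ρ_b·K_d/n = 1 + 1.72×1.3/0.21 = 11.65
Contaminant velocity v_c = v/R = 0.8150/11.65 = 0.06997 m/d
t = L/v_c = 614/0.06997 = 8775 d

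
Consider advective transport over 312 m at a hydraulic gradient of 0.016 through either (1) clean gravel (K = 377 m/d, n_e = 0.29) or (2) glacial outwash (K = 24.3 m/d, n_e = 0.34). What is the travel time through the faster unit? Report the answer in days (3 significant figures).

Unit 1 (clean gravel): v = 377×0.016/0.29 = 20.80 m/d, t = 312/20.80 = 15.00 d
Unit 2 (glacial outwash): v = 24.3×0.016/0.34 = 1.144 m/d, t = 312/1.144 = 272.8 d
Faster unit: t = 15.0 d

15.0 days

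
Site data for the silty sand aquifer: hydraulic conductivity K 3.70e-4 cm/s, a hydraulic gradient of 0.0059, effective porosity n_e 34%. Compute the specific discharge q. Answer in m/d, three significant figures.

K = 3.70e-4 cm/s × 864 = 0.3197 m/d
Specific discharge q = 0.3197 × 0.0059 = 0.001886 m/d

0.00189 m/d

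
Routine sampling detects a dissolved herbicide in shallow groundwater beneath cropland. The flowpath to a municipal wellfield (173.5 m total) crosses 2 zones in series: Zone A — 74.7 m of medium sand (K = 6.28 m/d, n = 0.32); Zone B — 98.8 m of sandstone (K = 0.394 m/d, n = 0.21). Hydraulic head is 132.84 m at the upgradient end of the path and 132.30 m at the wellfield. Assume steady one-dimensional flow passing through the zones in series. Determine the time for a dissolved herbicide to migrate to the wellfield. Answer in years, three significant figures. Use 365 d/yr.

59.5 years

Total head drop ΔH = 132.84 − 132.30 = 0.54 m
Continuity: the same q passes through each zone, so ΔH = q·Σ(L_j/K_j) — the zones act as resistances in series.
Σ(L/K) = 74.7/6.28 + 98.8/0.394 = 11.89 + 250.8 = 262.7 d
q = ΔH / Σ(L/K) = 0.54 / 262.7 = 0.002056 m/d (same in every zone)
Zone A: v = q/n = 0.002056/0.32 = 0.006425 m/d → t_A = 74.7/0.006425 = 11630 d
Zone B: v = q/n = 0.002056/0.21 = 0.009790 m/d → t_B = 98.8/0.009790 = 10090 d
Total t = 11630 + 10090 = 21720 d
   = 21720 / 365 = 59.5 yr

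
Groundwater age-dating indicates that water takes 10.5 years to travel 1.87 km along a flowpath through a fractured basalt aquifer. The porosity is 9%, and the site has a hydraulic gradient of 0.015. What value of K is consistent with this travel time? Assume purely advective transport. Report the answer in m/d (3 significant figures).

2.93 m/d

t = 10.5 years = 3833 d
L = 1.87 km = 1870 m
v = L / t = 1870 / 3833 = 0.4879 m/d
K = v · n / i = 0.4879 × 0.09 / 0.015 = 2.93 m/d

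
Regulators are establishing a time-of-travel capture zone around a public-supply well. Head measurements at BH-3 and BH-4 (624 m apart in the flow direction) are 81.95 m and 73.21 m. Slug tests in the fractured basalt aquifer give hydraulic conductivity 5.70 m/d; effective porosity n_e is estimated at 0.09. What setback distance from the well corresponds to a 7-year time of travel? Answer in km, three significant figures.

Hydraulic gradient i = (81.95 − 73.21) / 624 = 8.74 / 624 = 0.01401
Specific discharge q = 5.70 × 0.01401 = 0.07984 m/d
v = Ki/n = 5.70·0.01401/0.09 = 0.8871 m/d
T = 7 yr × 365 = 2555 d
L = v × T = 0.8871 × 2555 = 2266 m
   = 2.27 km

2.27 km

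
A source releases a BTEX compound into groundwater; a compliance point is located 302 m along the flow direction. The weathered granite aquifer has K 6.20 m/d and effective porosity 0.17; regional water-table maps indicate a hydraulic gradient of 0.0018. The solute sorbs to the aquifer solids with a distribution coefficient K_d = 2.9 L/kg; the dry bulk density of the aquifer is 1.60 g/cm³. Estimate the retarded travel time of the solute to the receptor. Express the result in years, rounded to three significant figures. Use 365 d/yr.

q = Ki = 6.20 × 0.0018 = 0.01116 m/d
Average linear velocity = 0.01116 / 0.17 = 0.06565 m/d
Retardation R = 1 + ρ_b·K_d/n = 1 + 1.60×2.9/0.17 = 28.29
Contaminant velocity v_c = v/R = 0.06565/28.29 = 0.002320 m/d
t = L/v_c = 302/0.002320 = 130200 d
   = 130200/365 = 357 yr

357 years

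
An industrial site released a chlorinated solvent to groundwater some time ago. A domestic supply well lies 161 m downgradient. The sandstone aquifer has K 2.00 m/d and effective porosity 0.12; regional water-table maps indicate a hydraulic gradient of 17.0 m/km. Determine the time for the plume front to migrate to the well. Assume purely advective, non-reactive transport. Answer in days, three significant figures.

568 days

Specific discharge q = 2.00 × 0.017 = 0.03400 m/d
v_s = q/n_e = 0.03400/0.12 = 0.2833 m/d
t = L / v = 161 / 0.2833 = 568.2 d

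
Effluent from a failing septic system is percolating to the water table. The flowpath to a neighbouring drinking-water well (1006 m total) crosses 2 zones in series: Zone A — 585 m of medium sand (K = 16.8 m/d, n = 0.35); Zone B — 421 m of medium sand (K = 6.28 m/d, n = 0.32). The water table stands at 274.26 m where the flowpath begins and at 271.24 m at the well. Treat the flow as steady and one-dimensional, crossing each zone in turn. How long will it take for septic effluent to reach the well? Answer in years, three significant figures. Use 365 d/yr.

Total head drop ΔH = 274.26 − 271.24 = 3.02 m
Steady 1-D flow in series ⇒ the Darcy flux q is identical in every zone and the zone head losses add (resistances L/K in series).
Σ(L/K) = 585/16.8 + 421/6.28 = 34.82 + 67.04 = 101.9 d
q = ΔH / Σ(L/K) = 3.02 / 101.9 = 0.02965 m/d (same in every zone)
Zone A: v = q/n = 0.02965/0.35 = 0.08471 m/d → t_A = 585/0.08471 = 6906 d
Zone B: v = q/n = 0.02965/0.32 = 0.09265 m/d → t_B = 421/0.09265 = 4544 d
Total t = 6906 + 4544 = 11450 d
   = 11450 / 365 = 31.4 yr

31.4 years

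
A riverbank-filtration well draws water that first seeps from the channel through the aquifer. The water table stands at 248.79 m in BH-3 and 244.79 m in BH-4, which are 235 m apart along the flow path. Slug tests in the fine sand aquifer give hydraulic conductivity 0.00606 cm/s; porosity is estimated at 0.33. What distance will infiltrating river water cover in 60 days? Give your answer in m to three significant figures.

Hydraulic gradient i = (248.79 − 244.79) / 235 = 4.00 / 235 = 0.01702
K = 0.00606 cm/s × 864 = 5.236 m/d
Darcy flux q = K·i = 5.236 × 0.01702 = 0.08912 m/d
Seepage velocity v = q / n = 0.08912 / 0.33 = 0.2701 m/d
L = v × T = 0.2701 × 60 = 16.20 m

16.2 m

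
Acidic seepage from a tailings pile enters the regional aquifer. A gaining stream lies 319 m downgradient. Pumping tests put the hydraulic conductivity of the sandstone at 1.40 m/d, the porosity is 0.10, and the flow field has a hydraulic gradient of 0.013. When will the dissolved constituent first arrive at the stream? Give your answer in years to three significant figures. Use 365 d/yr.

Specific discharge q = 1.40 × 0.013 = 0.01820 m/d
v = Ki/n = 1.40·0.013/0.10 = 0.1820 m/d
t = L / v = 319 / 0.1820 = 1753 d
   = 1753 / 365 = 4.80 yr

4.80 years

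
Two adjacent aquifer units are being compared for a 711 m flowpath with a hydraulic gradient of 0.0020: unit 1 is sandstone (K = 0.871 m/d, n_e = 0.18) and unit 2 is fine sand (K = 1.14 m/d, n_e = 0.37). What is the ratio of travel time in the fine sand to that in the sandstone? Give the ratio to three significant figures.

1.57

Unit 1 (sandstone): v = 0.871×0.0020/0.18 = 0.009678 m/d, t = 711/0.009678 = 73470 d
Unit 2 (fine sand): v = 1.14×0.0020/0.37 = 0.006162 m/d, t = 711/0.006162 = 115400 d
t(fine sand) / t(sandstone) = 115400/73470 = 1.57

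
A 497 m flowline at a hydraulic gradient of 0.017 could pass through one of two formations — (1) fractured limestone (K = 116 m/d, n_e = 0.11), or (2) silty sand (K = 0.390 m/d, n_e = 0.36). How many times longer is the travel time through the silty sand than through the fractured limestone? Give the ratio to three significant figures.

Unit 1 (fractured limestone): v = 116×0.017/0.11 = 17.93 m/d, t = 497/17.93 = 27.72 d
Unit 2 (silty sand): v = 0.390×0.017/0.36 = 0.01842 m/d, t = 497/0.01842 = 26990 d
t(silty sand) / t(fractured limestone) = 26990/27.72 = 973

973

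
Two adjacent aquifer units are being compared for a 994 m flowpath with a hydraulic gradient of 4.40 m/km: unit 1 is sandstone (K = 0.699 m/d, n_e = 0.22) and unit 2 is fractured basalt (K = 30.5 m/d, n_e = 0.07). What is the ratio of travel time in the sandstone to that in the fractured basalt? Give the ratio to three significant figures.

137

Unit 1 (sandstone): v = 0.699×0.0044/0.22 = 0.01398 m/d, t = 994/0.01398 = 71100 d
Unit 2 (fractured basalt): v = 30.5×0.0044/0.07 = 1.917 m/d, t = 994/1.917 = 518.5 d
t(sandstone) / t(fractured basalt) = 71100/518.5 = 137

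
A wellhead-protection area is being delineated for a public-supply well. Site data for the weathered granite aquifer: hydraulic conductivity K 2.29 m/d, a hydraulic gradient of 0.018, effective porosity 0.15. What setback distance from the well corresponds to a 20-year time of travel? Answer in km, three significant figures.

2.01 km

Specific discharge q = 2.29 × 0.018 = 0.04122 m/d
Average linear velocity = 0.04122 / 0.15 = 0.2748 m/d
T = 20 yr × 365 = 7300 d
L = v × T = 0.2748 × 7300 = 2006 m
   = 2.01 km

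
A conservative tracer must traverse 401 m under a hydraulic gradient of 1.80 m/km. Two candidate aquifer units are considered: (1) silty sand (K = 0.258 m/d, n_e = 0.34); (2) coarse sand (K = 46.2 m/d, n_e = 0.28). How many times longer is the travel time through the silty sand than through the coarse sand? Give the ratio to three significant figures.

Unit 1 (silty sand): v = 0.258×0.0018/0.34 = 0.001366 m/d, t = 401/0.001366 = 293600 d
Unit 2 (coarse sand): v = 46.2×0.0018/0.28 = 0.2970 m/d, t = 401/0.2970 = 1350 d
t(silty sand) / t(coarse sand) = 293600/1350 = 217

217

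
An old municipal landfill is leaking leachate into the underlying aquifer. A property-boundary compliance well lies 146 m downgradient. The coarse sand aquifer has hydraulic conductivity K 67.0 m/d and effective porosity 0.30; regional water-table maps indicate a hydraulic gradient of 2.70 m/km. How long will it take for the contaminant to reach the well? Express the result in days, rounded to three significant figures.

Specific discharge q = 67.0 × 0.0027 = 0.1809 m/d
v_s = q/n_e = 0.1809/0.30 = 0.6030 m/d
t = L / v = 146 / 0.6030 = 242.1 d

242 days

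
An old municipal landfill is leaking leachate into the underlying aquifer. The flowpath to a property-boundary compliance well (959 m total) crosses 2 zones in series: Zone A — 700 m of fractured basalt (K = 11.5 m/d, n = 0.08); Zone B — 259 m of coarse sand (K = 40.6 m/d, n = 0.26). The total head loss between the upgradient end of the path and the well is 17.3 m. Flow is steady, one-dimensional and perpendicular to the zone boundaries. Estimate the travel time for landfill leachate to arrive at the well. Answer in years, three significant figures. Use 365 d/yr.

1.31 years

Continuity: the same q passes through each zone, so ΔH = q·Σ(L_j/K_j) — the zones act as resistances in series.
Σ(L/K) = 700/11.5 + 259/40.6 = 60.87 + 6.379 = 67.25 d
q = ΔH / Σ(L/K) = 17.3 / 67.25 = 0.2573 m/d (same in every zone)
Zone A: v = q/n = 0.2573/0.08 = 3.216 m/d → t_A = 700/3.216 = 217.7 d
Zone B: v = q/n = 0.2573/0.26 = 0.9894 m/d → t_B = 259/0.9894 = 261.8 d
Total t = 217.7 + 261.8 = 479.4 d
   = 479.4 / 365 = 1.31 yr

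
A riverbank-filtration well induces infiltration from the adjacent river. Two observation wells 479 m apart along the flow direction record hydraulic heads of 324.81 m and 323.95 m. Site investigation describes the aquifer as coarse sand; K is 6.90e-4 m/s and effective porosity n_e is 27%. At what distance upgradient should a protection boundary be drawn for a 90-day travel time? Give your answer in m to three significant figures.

35.7 m

Hydraulic gradient i = (324.81 − 323.95) / 479 = 0.86 / 479 = 0.001795
K = 6.90e-4 m/s × 86400 s/d = 59.62 m/d
Darcy flux q = K·i = 59.62 × 0.001795 = 0.1070 m/d
Seepage velocity v = q / n = 0.1070 / 0.27 = 0.3964 m/d
L = v × T = 0.3964 × 90 = 35.68 m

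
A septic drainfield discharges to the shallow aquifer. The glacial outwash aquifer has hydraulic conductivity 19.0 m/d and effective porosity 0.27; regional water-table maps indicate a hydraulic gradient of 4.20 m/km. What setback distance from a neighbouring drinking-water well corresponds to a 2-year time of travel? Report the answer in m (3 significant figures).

216 m

q = Ki = 19.0 × 0.0042 = 0.07980 m/d
Average linear velocity = 0.07980 / 0.27 = 0.2956 m/d
T = 2 yr × 365 = 730 d
L = v × T = 0.2956 × 730 = 215.8 m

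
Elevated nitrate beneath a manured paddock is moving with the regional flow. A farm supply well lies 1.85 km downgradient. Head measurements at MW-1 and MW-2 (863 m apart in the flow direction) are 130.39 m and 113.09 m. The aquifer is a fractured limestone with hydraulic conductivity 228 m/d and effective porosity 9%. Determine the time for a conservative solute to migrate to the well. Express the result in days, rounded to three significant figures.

36.4 days

Hydraulic gradient i = (130.39 − 113.09) / 863 = 17.30 / 863 = 0.02005
Specific discharge q = 228 × 0.02005 = 4.571 m/d
Seepage velocity v = q / n = 4.571 / 0.09 = 50.78 m/d
L = 1.85 km = 1850 m
t = L / v = 1850 / 50.78 = 36.43 d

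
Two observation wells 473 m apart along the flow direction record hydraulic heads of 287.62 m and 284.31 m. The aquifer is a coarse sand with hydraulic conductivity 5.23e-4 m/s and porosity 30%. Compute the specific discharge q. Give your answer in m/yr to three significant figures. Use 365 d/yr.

115 m/yr

Hydraulic gradient i = (287.62 − 284.31) / 473 = 3.31 / 473 = 0.006998
K = 5.23e-4 m/s × 86400 s/d = 45.19 m/d
Darcy flux q = K·i = 45.19 × 0.006998 = 0.3162 m/d
   = 0.3162 × 365 = 115 m/yr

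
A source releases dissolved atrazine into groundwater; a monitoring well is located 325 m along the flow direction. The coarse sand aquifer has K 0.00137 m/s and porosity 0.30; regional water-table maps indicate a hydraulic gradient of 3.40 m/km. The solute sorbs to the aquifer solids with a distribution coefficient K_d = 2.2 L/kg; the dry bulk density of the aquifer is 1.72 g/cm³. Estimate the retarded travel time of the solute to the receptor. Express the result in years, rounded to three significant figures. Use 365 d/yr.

9.04 years

K = 0.00137 m/s × 86400 s/d = 118.4 m/d
Darcy flux q = K·i = 118.4 × 0.0034 = 0.4025 m/d
v = Ki/n = 118.4·0.0034/0.30 = 1.342 m/d
Retardation R = 1 + ρ_b·K_d/n = 1 + 1.72×2.2/0.30 = 13.61
Contaminant velocity v_c = v/R = 1.342/13.61 = 0.09854 m/d
t = L/v_c = 325/0.09854 = 3298 d
   = 3298/365 = 9.04 yr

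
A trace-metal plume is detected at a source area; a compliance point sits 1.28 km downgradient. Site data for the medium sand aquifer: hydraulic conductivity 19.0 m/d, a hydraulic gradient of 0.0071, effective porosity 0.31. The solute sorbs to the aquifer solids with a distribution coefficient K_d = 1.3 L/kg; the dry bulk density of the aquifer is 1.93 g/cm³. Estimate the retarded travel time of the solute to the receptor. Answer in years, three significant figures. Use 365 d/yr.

q = Ki = 19.0 × 0.0071 = 0.1349 m/d
Seepage velocity v = q / n = 0.1349 / 0.31 = 0.4352 m/d
Retardation R = 1 + ρ_b·K_d/n = 1 + 1.93×1.3/0.31 = 9.094
Contaminant velocity v_c = v/R = 0.4352/9.094 = 0.04785 m/d
L = 1.28 km = 1280 m
t = L/v_c = 1280/0.04785 = 26750 d
   = 26750/365 = 73.3 yr

73.3 years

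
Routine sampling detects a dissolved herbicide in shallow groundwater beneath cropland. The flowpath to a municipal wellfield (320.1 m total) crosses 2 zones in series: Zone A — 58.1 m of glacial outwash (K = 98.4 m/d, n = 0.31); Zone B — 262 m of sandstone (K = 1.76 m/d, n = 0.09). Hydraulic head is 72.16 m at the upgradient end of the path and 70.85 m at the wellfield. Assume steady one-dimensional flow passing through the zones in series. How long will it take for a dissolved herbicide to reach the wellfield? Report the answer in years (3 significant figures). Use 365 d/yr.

13.0 years

Total head drop ΔH = 72.16 − 70.85 = 1.31 m
Continuity: the same q passes through each zone, so ΔH = q·Σ(L_j/K_j) — the zones act as resistances in series.
Σ(L/K) = 58.1/98.4 + 262/1.76 = 0.5904 + 148.9 = 149.5 d
q = ΔH / Σ(L/K) = 1.31 / 149.5 = 0.008765 m/d (same in every zone)
Zone A: v = q/n = 0.008765/0.31 = 0.02827 m/d → t_A = 58.1/0.02827 = 2055 d
Zone B: v = q/n = 0.008765/0.09 = 0.09739 m/d → t_B = 262/0.09739 = 2690 d
Total t = 2055 + 2690 = 4745 d
   = 4745 / 365 = 13.0 yr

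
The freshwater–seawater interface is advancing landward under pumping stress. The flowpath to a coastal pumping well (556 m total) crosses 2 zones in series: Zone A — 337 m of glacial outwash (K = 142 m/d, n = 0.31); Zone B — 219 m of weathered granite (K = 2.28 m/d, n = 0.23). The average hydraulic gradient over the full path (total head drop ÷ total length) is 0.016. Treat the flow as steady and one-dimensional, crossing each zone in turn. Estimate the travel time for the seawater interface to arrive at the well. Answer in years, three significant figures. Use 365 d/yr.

4.69 years

Steady 1-D flow in series ⇒ the Darcy flux q is identical in every zone and the zone head losses add (resistances L/K in series).
Σ(L/K) = 337/142 + 219/2.28 = 2.373 + 96.05 = 98.43 d
K_eq = L_total / Σ(L/K) = 556 / 98.43 = 5.649 m/d
q = K_eq · i = 5.649 × 0.016 = 0.09038 m/d (same in every zone)
Zone A: v = q/n = 0.09038/0.31 = 0.2916 m/d → t_A = 337/0.2916 = 1156 d
Zone B: v = q/n = 0.09038/0.23 = 0.3930 m/d → t_B = 219/0.3930 = 557.3 d
Total t = 1156 + 557.3 = 1713 d
   = 1713 / 365 = 4.69 yr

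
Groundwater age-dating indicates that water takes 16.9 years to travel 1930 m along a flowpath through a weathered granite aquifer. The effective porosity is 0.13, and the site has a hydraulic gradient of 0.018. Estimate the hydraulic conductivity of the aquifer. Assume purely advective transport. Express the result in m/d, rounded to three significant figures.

t = 16.9 years = 6168 d
v = L / t = 1930 / 6168 = 0.3129 m/d
K = v · n / i = 0.3129 × 0.13 / 0.018 = 2.26 m/d

2.26 m/d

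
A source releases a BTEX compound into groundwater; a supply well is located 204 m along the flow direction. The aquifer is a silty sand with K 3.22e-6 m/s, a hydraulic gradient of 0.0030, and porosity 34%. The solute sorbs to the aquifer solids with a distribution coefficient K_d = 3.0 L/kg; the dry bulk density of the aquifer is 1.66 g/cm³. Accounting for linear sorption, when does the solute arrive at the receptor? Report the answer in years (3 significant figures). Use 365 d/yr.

3560 years

K = 3.22e-6 m/s × 86400 s/d = 0.2782 m/d
q = Ki = 0.2782 × 0.0030 = 8.346e-4 m/d
Average linear velocity = 8.346e-4 / 0.34 = 0.002455 m/d
Retardation R = 1 + ρ_b·K_d/n = 1 + 1.66×3.0/0.34 = 15.65
Contaminant velocity v_c = v/R = 0.002455/15.65 = 1.569e-4 m/d
t = L/v_c = 204/1.569e-4 = 1.300e6 d
   = 1.300e6/365 = 3560 yr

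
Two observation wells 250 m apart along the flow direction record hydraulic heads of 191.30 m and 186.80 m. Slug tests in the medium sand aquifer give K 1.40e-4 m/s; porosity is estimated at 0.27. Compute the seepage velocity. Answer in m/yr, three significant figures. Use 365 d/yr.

294 m/yr

Hydraulic gradient i = (191.30 − 186.80) / 250 = 4.50 / 250 = 0.01800
K = 1.40e-4 m/s × 86400 s/d = 12.10 m/d
Specific discharge q = 12.10 × 0.01800 = 0.2177 m/d
Seepage velocity v = q / n = 0.2177 / 0.27 = 0.8064 m/d
   = 0.8064 × 365 = 294 m/yr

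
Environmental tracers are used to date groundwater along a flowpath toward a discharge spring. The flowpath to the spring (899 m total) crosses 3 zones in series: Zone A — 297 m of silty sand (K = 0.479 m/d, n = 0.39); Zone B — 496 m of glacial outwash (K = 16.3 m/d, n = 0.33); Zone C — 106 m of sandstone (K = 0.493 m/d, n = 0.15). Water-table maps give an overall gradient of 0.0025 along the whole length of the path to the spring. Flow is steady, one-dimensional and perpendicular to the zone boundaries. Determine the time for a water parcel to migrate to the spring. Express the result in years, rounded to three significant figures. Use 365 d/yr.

Steady 1-D flow in series ⇒ the Darcy flux q is identical in every zone and the zone head losses add (resistances L/K in series).
Σ(L/K) = 297/0.479 + 496/16.3 + 106/0.493 = 620.0 + 30.43 + 215.0 = 865.5 d
K_eq = L_total / Σ(L/K) = 899 / 865.5 = 1.039 m/d
q = K_eq · i = 1.039 × 0.0025 = 0.002597 m/d (same in every zone)
Zone A: v = q/n = 0.002597/0.39 = 0.006659 m/d → t_A = 297/0.006659 = 44600 d
Zone B: v = q/n = 0.002597/0.33 = 0.007869 m/d → t_B = 496/0.007869 = 63030 d
Zone C: v = q/n = 0.002597/0.15 = 0.01731 m/d → t_C = 106/0.01731 = 6123 d
Total t = 44600 + 63030 + 6123 = 113800 d
   = 113800 / 365 = 312 yr

312 years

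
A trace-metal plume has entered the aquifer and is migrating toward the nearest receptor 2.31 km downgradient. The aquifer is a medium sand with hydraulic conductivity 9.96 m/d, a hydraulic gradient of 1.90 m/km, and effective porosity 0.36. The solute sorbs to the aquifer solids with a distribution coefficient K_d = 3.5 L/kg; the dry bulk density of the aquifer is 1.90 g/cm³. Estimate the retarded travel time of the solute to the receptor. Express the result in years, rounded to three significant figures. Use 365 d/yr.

Darcy flux q = K·i = 9.96 × 0.0019 = 0.01892 m/d
Seepage velocity v = q / n = 0.01892 / 0.36 = 0.05257 m/d
Retardation R = 1 + ρ_b·K_d/n = 1 + 1.90×3.5/0.36 = 19.47
Contaminant velocity v_c = v/R = 0.05257/19.47 = 0.002700 m/d
L = 2.31 km = 2310 m
t = L/v_c = 2310/0.002700 = 855700 d
   = 855700/365 = 2340 yr

2340 years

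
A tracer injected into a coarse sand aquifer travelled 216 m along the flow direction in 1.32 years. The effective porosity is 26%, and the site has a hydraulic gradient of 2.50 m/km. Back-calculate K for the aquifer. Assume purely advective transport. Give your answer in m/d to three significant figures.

t = 1.32 years = 481.8 d
v = L / t = 216 / 481.8 = 0.4483 m/d
K = v · n / i = 0.4483 × 0.26 / 0.0025 = 46.6 m/d

46.6 m/d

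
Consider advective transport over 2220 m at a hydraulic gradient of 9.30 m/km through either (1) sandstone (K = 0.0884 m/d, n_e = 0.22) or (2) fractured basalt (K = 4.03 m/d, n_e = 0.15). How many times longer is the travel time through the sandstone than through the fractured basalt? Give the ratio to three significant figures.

Unit 1 (sandstone): v = 0.0884×0.0093/0.22 = 0.003737 m/d, t = 2220/0.003737 = 594100 d
Unit 2 (fractured basalt): v = 4.03×0.0093/0.15 = 0.2499 m/d, t = 2220/0.2499 = 8885 d
t(sandstone) / t(fractured basalt) = 594100/8885 = 66.9

66.9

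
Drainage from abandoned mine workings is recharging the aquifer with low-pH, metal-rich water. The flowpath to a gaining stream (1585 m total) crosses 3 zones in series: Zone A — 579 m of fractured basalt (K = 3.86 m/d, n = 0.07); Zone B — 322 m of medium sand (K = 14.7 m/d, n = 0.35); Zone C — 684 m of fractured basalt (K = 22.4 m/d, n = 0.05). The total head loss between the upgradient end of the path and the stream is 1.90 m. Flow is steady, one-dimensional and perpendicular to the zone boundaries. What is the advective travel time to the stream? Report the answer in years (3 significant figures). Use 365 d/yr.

Steady 1-D flow in series ⇒ the Darcy flux q is identical in every zone and the zone head losses add (resistances L/K in series).
Σ(L/K) = 579/3.86 + 322/14.7 + 684/22.4 = 150.0 + 21.90 + 30.54 = 202.4 d
q = ΔH / Σ(L/K) = 1.90 / 202.4 = 0.009385 m/d (same in every zone)
Zone A: v = q/n = 0.009385/0.07 = 0.1341 m/d → t_A = 579/0.1341 = 4318 d
Zone B: v = q/n = 0.009385/0.35 = 0.02682 m/d → t_B = 322/0.02682 = 12010 d
Zone C: v = q/n = 0.009385/0.05 = 0.1877 m/d → t_C = 684/0.1877 = 3644 d
Total t = 4318 + 12010 + 3644 = 19970 d
   = 19970 / 365 = 54.7 yr

54.7 years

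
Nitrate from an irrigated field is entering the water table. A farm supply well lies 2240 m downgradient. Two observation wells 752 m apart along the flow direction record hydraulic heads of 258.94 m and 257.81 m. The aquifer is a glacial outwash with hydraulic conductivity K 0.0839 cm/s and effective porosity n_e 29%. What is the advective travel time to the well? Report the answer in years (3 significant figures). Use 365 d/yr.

16.3 years

Hydraulic gradient i = (258.94 − 257.81) / 752 = 1.13 / 752 = 0.001503
K = 0.0839 cm/s × 864 = 72.49 m/d
Specific discharge q = 72.49 × 0.001503 = 0.1089 m/d
Seepage velocity v = q / n = 0.1089 / 0.29 = 0.3756 m/d
t = L / v = 2240 / 0.3756 = 5964 d
   = 5964 / 365 = 16.3 yr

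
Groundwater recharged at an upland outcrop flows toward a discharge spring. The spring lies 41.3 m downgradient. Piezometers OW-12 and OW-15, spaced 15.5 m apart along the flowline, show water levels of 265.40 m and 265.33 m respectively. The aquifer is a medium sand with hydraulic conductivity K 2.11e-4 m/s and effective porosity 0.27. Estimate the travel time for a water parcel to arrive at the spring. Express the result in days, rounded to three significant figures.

135 days

Hydraulic gradient i = (265.40 − 265.33) / 15.5 = 0.07 / 15.5 = 0.004516
K = 2.11e-4 m/s × 86400 s/d = 18.23 m/d
q = Ki = 18.23 × 0.004516 = 0.08233 m/d
Seepage velocity v = q / n = 0.08233 / 0.27 = 0.3049 m/d
t = L / v = 41.3 / 0.3049 = 135.4 d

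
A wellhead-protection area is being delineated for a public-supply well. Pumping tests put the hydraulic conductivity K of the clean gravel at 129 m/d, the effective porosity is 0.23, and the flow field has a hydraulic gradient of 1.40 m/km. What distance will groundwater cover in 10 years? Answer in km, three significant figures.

Specific discharge q = 129 × 0.0014 = 0.1806 m/d
Average linear velocity = 0.1806 / 0.23 = 0.7852 m/d
T = 10 yr × 365 = 3650 d
L = v × T = 0.7852 × 3650 = 2866 m
   = 2.87 km

2.87 km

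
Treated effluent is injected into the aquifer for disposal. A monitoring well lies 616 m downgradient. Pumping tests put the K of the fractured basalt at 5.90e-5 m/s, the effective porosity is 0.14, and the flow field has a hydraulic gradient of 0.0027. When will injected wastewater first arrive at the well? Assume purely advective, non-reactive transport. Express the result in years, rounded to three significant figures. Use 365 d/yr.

K = 5.90e-5 m/s × 86400 s/d = 5.098 m/d
Darcy flux q = K·i = 5.098 × 0.0027 = 0.01376 m/d
Average linear velocity = 0.01376 / 0.14 = 0.09831 m/d
t = L / v = 616 / 0.09831 = 6266 d
   = 6266 / 365 = 17.2 yr

17.2 years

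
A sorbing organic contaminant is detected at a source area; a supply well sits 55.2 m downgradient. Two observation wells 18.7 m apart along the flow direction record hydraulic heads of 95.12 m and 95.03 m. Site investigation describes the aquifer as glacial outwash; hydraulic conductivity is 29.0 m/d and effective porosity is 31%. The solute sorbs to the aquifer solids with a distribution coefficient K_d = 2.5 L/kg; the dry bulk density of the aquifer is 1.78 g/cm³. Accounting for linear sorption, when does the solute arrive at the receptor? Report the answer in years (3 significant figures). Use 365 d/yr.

5.16 years

Hydraulic gradient i = (95.12 − 95.03) / 18.7 = 0.09 / 18.7 = 0.004813
Darcy flux q = K·i = 29.0 × 0.004813 = 0.1396 m/d
Seepage velocity v = q / n = 0.1396 / 0.31 = 0.4502 m/d
Retardation R = 1 + ρ_b·K_d/n = 1 + 1.78×2.5/0.31 = 15.35
Contaminant velocity v_c = v/R = 0.4502/15.35 = 0.02932 m/d
t = L/v_c = 55.2/0.02932 = 1883 d
   = 1883/365 = 5.16 yr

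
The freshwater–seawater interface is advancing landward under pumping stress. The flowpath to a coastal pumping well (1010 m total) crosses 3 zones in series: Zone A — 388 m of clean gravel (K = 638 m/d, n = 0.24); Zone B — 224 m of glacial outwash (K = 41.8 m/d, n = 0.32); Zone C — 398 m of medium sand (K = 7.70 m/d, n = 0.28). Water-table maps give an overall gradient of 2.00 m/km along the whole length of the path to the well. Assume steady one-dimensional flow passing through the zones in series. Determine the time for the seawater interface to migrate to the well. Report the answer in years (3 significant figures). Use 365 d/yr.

Steady 1-D flow in series ⇒ the Darcy flux q is identical in every zone and the zone head losses add (resistances L/K in series).
Σ(L/K) = 388/638 + 224/41.8 + 398/7.70 = 0.6082 + 5.359 + 51.69 = 57.66 d
K_eq = L_total / Σ(L/K) = 1010 / 57.66 = 17.52 m/d
q = K_eq · i = 17.52 × 0.0020 = 0.03504 m/d (same in every zone)
Zone A: v = q/n = 0.03504/0.24 = 0.1460 m/d → t_A = 388/0.1460 = 2658 d
Zone B: v = q/n = 0.03504/0.32 = 0.1095 m/d → t_B = 224/0.1095 = 2046 d
Zone C: v = q/n = 0.03504/0.28 = 0.1251 m/d → t_C = 398/0.1251 = 3181 d
Total t = 2658 + 2046 + 3181 = 7885 d
   = 7885 / 365 = 21.6 yr

21.6 years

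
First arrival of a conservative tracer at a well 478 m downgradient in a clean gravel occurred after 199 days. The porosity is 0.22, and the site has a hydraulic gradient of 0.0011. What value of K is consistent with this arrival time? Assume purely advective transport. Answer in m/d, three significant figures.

v = L / t = 478 / 199 = 2.402 m/d
K = v · n / i = 2.402 × 0.22 / 0.0011 = 480 m/d

480 m/d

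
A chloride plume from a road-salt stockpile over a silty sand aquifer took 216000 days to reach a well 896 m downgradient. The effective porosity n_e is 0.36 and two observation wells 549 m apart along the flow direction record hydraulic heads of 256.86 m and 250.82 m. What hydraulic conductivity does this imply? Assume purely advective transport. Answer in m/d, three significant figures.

0.136 m/d

Hydraulic gradient i = (256.86 − 250.82) / 549 = 6.04 / 549 = 0.01100
v = L / t = 896 / 216000 = 0.004148 m/d
K = v · n / i = 0.004148 × 0.36 / 0.01100 = 0.136 m/d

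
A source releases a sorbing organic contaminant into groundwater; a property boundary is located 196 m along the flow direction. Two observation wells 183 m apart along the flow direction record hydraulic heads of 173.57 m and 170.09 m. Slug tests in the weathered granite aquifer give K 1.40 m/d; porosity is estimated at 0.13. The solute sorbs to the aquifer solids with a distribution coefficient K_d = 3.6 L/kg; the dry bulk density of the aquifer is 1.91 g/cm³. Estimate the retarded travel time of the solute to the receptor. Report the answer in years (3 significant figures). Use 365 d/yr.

Hydraulic gradient i = (173.57 − 170.09) / 183 = 3.48 / 183 = 0.01902
Specific discharge q = 1.40 × 0.01902 = 0.02662 m/d
Average linear velocity = 0.02662 / 0.13 = 0.2048 m/d
Retardation R = 1 + ρ_b·K_d/n = 1 + 1.91×3.6/0.13 = 53.89
Contaminant velocity v_c = v/R = 0.2048/53.89 = 0.003800 m/d
t = L/v_c = 196/0.003800 = 51580 d
   = 51580/365 = 141 yr

141 years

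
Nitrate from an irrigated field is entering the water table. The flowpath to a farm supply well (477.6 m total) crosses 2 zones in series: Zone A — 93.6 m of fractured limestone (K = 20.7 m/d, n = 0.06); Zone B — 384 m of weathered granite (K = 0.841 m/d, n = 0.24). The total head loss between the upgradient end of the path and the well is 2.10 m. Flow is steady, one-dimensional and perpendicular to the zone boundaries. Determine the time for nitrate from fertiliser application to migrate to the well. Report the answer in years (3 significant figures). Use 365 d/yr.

Steady 1-D flow in series ⇒ the Darcy flux q is identical in every zone and the zone head losses add (resistances L/K in series).
Σ(L/K) = 93.6/20.7 + 384/0.841 = 4.522 + 456.6 = 461.1 d
q = ΔH / Σ(L/K) = 2.10 / 461.1 = 0.004554 m/d (same in every zone)
Zone A: v = q/n = 0.004554/0.06 = 0.07590 m/d → t_A = 93.6/0.07590 = 1233 d
Zone B: v = q/n = 0.004554/0.24 = 0.01898 m/d → t_B = 384/0.01898 = 20240 d
Total t = 1233 + 20240 = 21470 d
   = 21470 / 365 = 58.8 yr

58.8 years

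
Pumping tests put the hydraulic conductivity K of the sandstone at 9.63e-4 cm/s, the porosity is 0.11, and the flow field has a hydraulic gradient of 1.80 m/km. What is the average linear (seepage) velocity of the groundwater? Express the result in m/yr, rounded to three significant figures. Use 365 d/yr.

4.97 m/yr

K = 9.63e-4 cm/s × 864 = 0.8320 m/d
q = Ki = 0.8320 × 0.0018 = 0.001498 m/d
Seepage velocity v = q / n = 0.001498 / 0.11 = 0.01362 m/d
   = 0.01362 × 365 = 4.97 m/yr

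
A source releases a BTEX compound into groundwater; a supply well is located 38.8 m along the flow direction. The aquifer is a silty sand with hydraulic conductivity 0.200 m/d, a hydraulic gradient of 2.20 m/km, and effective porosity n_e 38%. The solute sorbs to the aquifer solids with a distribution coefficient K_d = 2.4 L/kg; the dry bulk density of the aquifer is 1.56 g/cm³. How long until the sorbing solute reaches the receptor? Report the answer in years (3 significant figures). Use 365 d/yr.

q = Ki = 0.200 × 0.0022 = 4.400e-4 m/d
Average linear velocity = 4.400e-4 / 0.38 = 0.001158 m/d
Retardation R = 1 + ρ_b·K_d/n = 1 + 1.56×2.4/0.38 = 10.85
Contaminant velocity v_c = v/R = 0.001158/10.85 = 1.067e-4 m/d
t = L/v_c = 38.8/1.067e-4 = 363700 d
   = 363700/365 = 996 yr

996 years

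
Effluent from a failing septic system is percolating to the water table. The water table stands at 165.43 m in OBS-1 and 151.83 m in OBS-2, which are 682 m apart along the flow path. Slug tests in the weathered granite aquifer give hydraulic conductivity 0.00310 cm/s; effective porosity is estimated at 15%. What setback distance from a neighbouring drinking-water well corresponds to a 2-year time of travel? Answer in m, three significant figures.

260 m

Hydraulic gradient i = (165.43 − 151.83) / 682 = 13.60 / 682 = 0.01994
K = 0.00310 cm/s × 864 = 2.678 m/d
Darcy flux q = K·i = 2.678 × 0.01994 = 0.05341 m/d
Average linear velocity = 0.05341 / 0.15 = 0.3561 m/d
T = 2 yr × 365 = 730 d
L = v × T = 0.3561 × 730 = 259.9 m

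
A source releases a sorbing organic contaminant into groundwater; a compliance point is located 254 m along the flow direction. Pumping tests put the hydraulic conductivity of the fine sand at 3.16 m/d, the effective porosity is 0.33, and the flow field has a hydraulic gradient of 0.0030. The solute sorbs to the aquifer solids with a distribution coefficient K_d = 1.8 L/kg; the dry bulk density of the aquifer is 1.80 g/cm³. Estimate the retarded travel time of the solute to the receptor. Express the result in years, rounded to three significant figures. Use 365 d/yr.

262 years

Darcy flux q = K·i = 3.16 × 0.0030 = 0.009480 m/d
v = Ki/n = 3.16·0.0030/0.33 = 0.02873 m/d
Retardation R = 1 + ρ_b·K_d/n = 1 + 1.80×1.8/0.33 = 10.82
Contaminant velocity v_c = v/R = 0.02873/10.82 = 0.002655 m/d
t = L/v_c = 254/0.002655 = 95650 d
   = 95650/365 = 262 yr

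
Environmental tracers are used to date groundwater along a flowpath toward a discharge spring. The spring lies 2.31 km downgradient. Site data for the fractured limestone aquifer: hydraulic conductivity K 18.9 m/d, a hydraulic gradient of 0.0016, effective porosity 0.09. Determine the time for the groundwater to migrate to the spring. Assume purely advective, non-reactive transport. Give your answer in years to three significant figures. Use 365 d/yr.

Darcy flux q = K·i = 18.9 × 0.0016 = 0.03024 m/d
Seepage velocity v = q / n = 0.03024 / 0.09 = 0.3360 m/d
L = 2.31 km = 2310 m
t = L / v = 2310 / 0.3360 = 6875 d
   = 6875 / 365 = 18.8 yr

18.8 years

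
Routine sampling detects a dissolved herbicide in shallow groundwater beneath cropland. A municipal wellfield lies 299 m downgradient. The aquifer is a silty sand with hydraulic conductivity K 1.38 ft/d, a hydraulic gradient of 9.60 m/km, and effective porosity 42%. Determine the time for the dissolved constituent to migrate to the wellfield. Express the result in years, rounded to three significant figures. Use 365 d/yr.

K = 1.38 ft/d × 0.3048 = 0.4206 m/d
Specific discharge q = 0.4206 × 0.0096 = 0.004038 m/d
Average linear velocity = 0.004038 / 0.42 = 0.009614 m/d
t = L / v = 299 / 0.009614 = 31100 d
   = 31100 / 365 = 85.2 yr

85.2 years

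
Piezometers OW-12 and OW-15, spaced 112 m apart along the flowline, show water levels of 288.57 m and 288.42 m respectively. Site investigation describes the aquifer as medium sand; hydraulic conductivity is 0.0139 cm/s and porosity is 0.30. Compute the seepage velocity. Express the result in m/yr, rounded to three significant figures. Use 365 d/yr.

Hydraulic gradient i = (288.57 − 288.42) / 112 = 0.15 / 112 = 0.001339
K = 0.0139 cm/s × 864 = 12.01 m/d
Darcy flux q = K·i = 12.01 × 0.001339 = 0.01608 m/d
v = Ki/n = 12.01·0.001339/0.30 = 0.05361 m/d
   = 0.05361 × 365 = 19.6 m/yr

19.6 m/yr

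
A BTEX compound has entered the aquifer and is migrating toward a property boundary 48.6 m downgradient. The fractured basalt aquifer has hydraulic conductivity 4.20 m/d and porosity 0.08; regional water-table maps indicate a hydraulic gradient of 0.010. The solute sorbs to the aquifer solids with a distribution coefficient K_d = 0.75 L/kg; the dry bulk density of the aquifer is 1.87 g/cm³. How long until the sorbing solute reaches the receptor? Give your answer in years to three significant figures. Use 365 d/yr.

4.70 years

Specific discharge q = 4.20 × 0.010 = 0.04200 m/d
Seepage velocity v = q / n = 0.04200 / 0.08 = 0.5250 m/d
Retardation R = 1 + ρ_b·K_d/n = 1 + 1.87×0.75/0.08 = 18.53
Contaminant velocity v_c = v/R = 0.5250/18.53 = 0.02833 m/d
t = L/v_c = 48.6/0.02833 = 1715 d
   = 1715/365 = 4.70 yr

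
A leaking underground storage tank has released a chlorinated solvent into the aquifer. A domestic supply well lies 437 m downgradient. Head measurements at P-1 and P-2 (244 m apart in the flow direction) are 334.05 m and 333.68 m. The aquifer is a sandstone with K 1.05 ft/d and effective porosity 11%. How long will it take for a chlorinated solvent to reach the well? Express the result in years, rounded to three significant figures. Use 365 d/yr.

271 years

Hydraulic gradient i = (334.05 − 333.68) / 244 = 0.37 / 244 = 0.001516
K = 1.05 ft/d × 0.3048 = 0.3200 m/d
q = Ki = 0.3200 × 0.001516 = 4.853e-4 m/d
v = Ki/n = 0.3200·0.001516/0.11 = 0.004412 m/d
t = L / v = 437 / 0.004412 = 99050 d
   = 99050 / 365 = 271 yr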